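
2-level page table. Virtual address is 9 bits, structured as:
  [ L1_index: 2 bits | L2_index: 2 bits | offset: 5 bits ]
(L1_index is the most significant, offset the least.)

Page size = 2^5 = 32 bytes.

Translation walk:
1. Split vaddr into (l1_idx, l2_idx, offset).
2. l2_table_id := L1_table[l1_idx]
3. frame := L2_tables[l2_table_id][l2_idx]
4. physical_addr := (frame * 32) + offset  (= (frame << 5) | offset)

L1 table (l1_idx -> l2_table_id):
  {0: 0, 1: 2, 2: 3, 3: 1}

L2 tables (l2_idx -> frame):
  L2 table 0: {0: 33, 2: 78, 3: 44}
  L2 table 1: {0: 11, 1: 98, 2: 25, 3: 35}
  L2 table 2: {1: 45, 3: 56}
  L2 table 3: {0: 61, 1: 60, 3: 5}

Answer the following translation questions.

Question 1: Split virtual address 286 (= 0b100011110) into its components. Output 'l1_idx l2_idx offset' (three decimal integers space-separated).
Answer: 2 0 30

Derivation:
vaddr = 286 = 0b100011110
  top 2 bits -> l1_idx = 2
  next 2 bits -> l2_idx = 0
  bottom 5 bits -> offset = 30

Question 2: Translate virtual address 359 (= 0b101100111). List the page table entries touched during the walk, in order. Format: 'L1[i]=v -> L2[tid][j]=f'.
Answer: L1[2]=3 -> L2[3][3]=5

Derivation:
vaddr = 359 = 0b101100111
Split: l1_idx=2, l2_idx=3, offset=7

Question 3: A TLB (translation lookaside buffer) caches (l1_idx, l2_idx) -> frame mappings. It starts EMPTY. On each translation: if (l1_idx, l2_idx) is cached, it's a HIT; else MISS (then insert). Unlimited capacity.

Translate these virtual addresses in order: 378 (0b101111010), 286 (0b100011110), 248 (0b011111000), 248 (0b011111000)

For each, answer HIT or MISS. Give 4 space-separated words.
vaddr=378: (2,3) not in TLB -> MISS, insert
vaddr=286: (2,0) not in TLB -> MISS, insert
vaddr=248: (1,3) not in TLB -> MISS, insert
vaddr=248: (1,3) in TLB -> HIT

Answer: MISS MISS MISS HIT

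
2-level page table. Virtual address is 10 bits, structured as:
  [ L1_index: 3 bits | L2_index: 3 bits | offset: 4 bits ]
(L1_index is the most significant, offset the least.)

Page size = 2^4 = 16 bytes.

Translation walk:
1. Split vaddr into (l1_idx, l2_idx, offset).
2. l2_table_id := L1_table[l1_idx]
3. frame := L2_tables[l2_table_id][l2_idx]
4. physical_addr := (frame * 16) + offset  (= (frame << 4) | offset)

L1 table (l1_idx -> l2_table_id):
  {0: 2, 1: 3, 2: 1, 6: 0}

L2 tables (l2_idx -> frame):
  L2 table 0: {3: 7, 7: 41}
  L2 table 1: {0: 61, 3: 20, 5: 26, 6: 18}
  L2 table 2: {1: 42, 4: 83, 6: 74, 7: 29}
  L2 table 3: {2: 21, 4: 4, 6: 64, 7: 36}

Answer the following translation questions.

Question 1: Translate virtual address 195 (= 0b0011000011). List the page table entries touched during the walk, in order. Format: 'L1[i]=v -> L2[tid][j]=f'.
Answer: L1[1]=3 -> L2[3][4]=4

Derivation:
vaddr = 195 = 0b0011000011
Split: l1_idx=1, l2_idx=4, offset=3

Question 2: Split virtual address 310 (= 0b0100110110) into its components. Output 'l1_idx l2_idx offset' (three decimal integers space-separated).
vaddr = 310 = 0b0100110110
  top 3 bits -> l1_idx = 2
  next 3 bits -> l2_idx = 3
  bottom 4 bits -> offset = 6

Answer: 2 3 6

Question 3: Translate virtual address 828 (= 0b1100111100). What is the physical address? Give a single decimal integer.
vaddr = 828 = 0b1100111100
Split: l1_idx=6, l2_idx=3, offset=12
L1[6] = 0
L2[0][3] = 7
paddr = 7 * 16 + 12 = 124

Answer: 124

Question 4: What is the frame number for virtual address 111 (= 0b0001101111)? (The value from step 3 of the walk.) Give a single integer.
Answer: 74

Derivation:
vaddr = 111: l1_idx=0, l2_idx=6
L1[0] = 2; L2[2][6] = 74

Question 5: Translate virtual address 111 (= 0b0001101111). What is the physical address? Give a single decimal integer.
vaddr = 111 = 0b0001101111
Split: l1_idx=0, l2_idx=6, offset=15
L1[0] = 2
L2[2][6] = 74
paddr = 74 * 16 + 15 = 1199

Answer: 1199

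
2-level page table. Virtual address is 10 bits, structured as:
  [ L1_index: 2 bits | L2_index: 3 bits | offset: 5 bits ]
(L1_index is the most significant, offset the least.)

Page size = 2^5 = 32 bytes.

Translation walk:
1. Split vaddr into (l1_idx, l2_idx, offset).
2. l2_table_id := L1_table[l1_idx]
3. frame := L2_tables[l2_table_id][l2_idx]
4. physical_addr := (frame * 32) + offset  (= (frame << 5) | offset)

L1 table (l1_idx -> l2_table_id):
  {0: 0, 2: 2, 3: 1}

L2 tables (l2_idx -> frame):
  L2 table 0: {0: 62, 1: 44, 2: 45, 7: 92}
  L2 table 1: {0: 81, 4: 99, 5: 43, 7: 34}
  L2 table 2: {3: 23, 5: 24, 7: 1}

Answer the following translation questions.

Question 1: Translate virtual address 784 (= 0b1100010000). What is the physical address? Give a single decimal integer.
Answer: 2608

Derivation:
vaddr = 784 = 0b1100010000
Split: l1_idx=3, l2_idx=0, offset=16
L1[3] = 1
L2[1][0] = 81
paddr = 81 * 32 + 16 = 2608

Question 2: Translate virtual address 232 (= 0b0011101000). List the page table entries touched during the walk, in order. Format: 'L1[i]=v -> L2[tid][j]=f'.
Answer: L1[0]=0 -> L2[0][7]=92

Derivation:
vaddr = 232 = 0b0011101000
Split: l1_idx=0, l2_idx=7, offset=8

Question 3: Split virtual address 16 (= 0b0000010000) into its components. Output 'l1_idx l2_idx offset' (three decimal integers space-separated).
Answer: 0 0 16

Derivation:
vaddr = 16 = 0b0000010000
  top 2 bits -> l1_idx = 0
  next 3 bits -> l2_idx = 0
  bottom 5 bits -> offset = 16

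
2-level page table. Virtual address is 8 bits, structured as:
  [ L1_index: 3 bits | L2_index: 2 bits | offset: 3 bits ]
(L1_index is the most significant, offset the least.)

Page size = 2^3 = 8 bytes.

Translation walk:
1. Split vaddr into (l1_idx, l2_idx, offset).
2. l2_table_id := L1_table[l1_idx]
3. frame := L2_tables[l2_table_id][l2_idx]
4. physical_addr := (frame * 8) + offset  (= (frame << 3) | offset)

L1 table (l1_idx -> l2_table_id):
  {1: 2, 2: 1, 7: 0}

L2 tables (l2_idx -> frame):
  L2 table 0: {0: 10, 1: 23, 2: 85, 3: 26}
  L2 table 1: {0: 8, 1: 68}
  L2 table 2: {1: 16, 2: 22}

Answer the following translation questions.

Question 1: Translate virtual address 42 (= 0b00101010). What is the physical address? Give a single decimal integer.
vaddr = 42 = 0b00101010
Split: l1_idx=1, l2_idx=1, offset=2
L1[1] = 2
L2[2][1] = 16
paddr = 16 * 8 + 2 = 130

Answer: 130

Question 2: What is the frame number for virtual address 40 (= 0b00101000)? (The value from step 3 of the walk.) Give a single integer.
Answer: 16

Derivation:
vaddr = 40: l1_idx=1, l2_idx=1
L1[1] = 2; L2[2][1] = 16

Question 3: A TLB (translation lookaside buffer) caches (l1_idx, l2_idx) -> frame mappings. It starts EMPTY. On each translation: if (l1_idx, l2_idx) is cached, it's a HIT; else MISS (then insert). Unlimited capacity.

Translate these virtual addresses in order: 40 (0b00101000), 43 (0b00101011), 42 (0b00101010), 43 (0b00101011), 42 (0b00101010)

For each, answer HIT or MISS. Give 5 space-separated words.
Answer: MISS HIT HIT HIT HIT

Derivation:
vaddr=40: (1,1) not in TLB -> MISS, insert
vaddr=43: (1,1) in TLB -> HIT
vaddr=42: (1,1) in TLB -> HIT
vaddr=43: (1,1) in TLB -> HIT
vaddr=42: (1,1) in TLB -> HIT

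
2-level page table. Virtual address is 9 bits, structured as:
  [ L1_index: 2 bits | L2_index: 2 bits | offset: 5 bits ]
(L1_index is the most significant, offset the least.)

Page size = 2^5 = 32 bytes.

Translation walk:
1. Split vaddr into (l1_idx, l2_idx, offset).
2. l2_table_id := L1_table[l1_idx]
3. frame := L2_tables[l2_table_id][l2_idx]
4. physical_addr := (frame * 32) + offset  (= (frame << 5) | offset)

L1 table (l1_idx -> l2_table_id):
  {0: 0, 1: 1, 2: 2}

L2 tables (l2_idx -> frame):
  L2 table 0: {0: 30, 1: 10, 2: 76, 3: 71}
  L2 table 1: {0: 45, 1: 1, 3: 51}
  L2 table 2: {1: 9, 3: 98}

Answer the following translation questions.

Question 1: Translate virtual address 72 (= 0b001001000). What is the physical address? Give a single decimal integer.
vaddr = 72 = 0b001001000
Split: l1_idx=0, l2_idx=2, offset=8
L1[0] = 0
L2[0][2] = 76
paddr = 76 * 32 + 8 = 2440

Answer: 2440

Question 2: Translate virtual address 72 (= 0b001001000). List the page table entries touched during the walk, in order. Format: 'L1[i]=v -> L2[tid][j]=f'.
Answer: L1[0]=0 -> L2[0][2]=76

Derivation:
vaddr = 72 = 0b001001000
Split: l1_idx=0, l2_idx=2, offset=8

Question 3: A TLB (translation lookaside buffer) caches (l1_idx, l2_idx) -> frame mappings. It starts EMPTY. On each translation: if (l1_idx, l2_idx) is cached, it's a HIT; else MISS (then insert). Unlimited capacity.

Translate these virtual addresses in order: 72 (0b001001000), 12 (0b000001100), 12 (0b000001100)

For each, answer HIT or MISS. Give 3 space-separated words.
vaddr=72: (0,2) not in TLB -> MISS, insert
vaddr=12: (0,0) not in TLB -> MISS, insert
vaddr=12: (0,0) in TLB -> HIT

Answer: MISS MISS HIT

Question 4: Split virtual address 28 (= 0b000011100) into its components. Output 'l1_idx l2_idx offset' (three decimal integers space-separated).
Answer: 0 0 28

Derivation:
vaddr = 28 = 0b000011100
  top 2 bits -> l1_idx = 0
  next 2 bits -> l2_idx = 0
  bottom 5 bits -> offset = 28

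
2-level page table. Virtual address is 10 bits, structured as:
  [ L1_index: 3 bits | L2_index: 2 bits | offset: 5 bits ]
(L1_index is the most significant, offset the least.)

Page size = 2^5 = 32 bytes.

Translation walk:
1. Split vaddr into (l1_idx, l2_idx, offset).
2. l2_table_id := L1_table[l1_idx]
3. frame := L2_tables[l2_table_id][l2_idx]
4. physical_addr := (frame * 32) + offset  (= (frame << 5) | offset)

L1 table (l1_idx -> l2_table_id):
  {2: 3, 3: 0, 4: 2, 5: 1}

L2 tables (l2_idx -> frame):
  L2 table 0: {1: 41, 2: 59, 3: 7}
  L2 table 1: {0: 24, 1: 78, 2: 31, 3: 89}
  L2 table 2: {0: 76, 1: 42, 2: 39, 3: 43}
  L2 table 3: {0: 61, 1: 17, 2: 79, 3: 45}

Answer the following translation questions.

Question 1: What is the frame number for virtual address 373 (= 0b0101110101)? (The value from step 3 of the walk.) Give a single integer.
vaddr = 373: l1_idx=2, l2_idx=3
L1[2] = 3; L2[3][3] = 45

Answer: 45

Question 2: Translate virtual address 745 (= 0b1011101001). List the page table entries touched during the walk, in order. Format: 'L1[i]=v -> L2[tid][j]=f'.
Answer: L1[5]=1 -> L2[1][3]=89

Derivation:
vaddr = 745 = 0b1011101001
Split: l1_idx=5, l2_idx=3, offset=9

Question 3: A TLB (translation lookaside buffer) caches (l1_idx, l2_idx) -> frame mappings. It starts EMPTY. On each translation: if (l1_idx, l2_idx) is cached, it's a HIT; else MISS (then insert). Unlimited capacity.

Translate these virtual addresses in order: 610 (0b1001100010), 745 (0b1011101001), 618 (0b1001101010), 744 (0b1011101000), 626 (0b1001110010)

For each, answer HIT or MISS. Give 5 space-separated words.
vaddr=610: (4,3) not in TLB -> MISS, insert
vaddr=745: (5,3) not in TLB -> MISS, insert
vaddr=618: (4,3) in TLB -> HIT
vaddr=744: (5,3) in TLB -> HIT
vaddr=626: (4,3) in TLB -> HIT

Answer: MISS MISS HIT HIT HIT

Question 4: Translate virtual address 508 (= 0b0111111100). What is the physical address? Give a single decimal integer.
vaddr = 508 = 0b0111111100
Split: l1_idx=3, l2_idx=3, offset=28
L1[3] = 0
L2[0][3] = 7
paddr = 7 * 32 + 28 = 252

Answer: 252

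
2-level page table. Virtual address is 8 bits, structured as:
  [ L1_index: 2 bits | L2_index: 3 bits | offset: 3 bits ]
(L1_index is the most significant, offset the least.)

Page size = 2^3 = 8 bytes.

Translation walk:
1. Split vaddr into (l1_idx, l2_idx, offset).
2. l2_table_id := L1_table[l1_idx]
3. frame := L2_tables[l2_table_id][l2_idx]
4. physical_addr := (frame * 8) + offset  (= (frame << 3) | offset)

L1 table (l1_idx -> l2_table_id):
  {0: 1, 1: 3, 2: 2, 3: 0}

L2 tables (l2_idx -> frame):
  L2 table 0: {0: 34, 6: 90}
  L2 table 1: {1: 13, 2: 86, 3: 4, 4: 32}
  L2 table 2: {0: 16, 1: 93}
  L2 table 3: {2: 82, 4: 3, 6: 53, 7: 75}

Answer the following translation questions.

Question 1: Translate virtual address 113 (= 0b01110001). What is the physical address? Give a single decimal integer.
Answer: 425

Derivation:
vaddr = 113 = 0b01110001
Split: l1_idx=1, l2_idx=6, offset=1
L1[1] = 3
L2[3][6] = 53
paddr = 53 * 8 + 1 = 425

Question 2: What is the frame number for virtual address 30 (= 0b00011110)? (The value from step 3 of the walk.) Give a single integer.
Answer: 4

Derivation:
vaddr = 30: l1_idx=0, l2_idx=3
L1[0] = 1; L2[1][3] = 4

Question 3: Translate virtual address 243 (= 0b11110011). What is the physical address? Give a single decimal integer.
Answer: 723

Derivation:
vaddr = 243 = 0b11110011
Split: l1_idx=3, l2_idx=6, offset=3
L1[3] = 0
L2[0][6] = 90
paddr = 90 * 8 + 3 = 723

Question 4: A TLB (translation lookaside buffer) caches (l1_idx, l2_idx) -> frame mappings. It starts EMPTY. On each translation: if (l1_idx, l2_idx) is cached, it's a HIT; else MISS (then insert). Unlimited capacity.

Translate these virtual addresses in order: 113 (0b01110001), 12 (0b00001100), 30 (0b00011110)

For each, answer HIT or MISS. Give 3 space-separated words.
vaddr=113: (1,6) not in TLB -> MISS, insert
vaddr=12: (0,1) not in TLB -> MISS, insert
vaddr=30: (0,3) not in TLB -> MISS, insert

Answer: MISS MISS MISS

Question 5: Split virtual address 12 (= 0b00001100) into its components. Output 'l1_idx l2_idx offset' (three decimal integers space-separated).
Answer: 0 1 4

Derivation:
vaddr = 12 = 0b00001100
  top 2 bits -> l1_idx = 0
  next 3 bits -> l2_idx = 1
  bottom 3 bits -> offset = 4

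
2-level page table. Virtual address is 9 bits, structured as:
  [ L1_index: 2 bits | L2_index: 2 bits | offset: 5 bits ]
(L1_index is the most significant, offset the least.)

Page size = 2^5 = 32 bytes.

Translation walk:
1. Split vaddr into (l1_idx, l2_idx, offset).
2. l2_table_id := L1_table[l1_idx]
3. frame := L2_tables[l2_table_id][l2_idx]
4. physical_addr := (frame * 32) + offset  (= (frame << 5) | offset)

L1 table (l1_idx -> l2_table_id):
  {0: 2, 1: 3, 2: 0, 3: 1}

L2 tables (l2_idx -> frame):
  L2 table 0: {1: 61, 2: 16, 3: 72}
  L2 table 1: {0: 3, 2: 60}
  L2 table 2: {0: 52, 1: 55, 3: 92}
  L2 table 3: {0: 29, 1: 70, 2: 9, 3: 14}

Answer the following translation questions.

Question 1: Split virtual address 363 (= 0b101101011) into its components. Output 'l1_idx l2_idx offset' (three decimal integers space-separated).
Answer: 2 3 11

Derivation:
vaddr = 363 = 0b101101011
  top 2 bits -> l1_idx = 2
  next 2 bits -> l2_idx = 3
  bottom 5 bits -> offset = 11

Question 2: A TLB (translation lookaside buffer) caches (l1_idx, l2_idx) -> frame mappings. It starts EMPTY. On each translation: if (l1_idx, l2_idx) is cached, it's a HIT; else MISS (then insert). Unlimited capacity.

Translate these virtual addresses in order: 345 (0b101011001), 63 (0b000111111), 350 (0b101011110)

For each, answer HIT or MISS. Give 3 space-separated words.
Answer: MISS MISS HIT

Derivation:
vaddr=345: (2,2) not in TLB -> MISS, insert
vaddr=63: (0,1) not in TLB -> MISS, insert
vaddr=350: (2,2) in TLB -> HIT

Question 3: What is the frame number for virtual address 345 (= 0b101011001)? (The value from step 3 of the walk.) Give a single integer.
Answer: 16

Derivation:
vaddr = 345: l1_idx=2, l2_idx=2
L1[2] = 0; L2[0][2] = 16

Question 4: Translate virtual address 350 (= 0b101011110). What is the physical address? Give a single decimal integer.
vaddr = 350 = 0b101011110
Split: l1_idx=2, l2_idx=2, offset=30
L1[2] = 0
L2[0][2] = 16
paddr = 16 * 32 + 30 = 542

Answer: 542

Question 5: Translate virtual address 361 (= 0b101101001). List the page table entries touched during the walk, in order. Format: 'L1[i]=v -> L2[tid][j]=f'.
Answer: L1[2]=0 -> L2[0][3]=72

Derivation:
vaddr = 361 = 0b101101001
Split: l1_idx=2, l2_idx=3, offset=9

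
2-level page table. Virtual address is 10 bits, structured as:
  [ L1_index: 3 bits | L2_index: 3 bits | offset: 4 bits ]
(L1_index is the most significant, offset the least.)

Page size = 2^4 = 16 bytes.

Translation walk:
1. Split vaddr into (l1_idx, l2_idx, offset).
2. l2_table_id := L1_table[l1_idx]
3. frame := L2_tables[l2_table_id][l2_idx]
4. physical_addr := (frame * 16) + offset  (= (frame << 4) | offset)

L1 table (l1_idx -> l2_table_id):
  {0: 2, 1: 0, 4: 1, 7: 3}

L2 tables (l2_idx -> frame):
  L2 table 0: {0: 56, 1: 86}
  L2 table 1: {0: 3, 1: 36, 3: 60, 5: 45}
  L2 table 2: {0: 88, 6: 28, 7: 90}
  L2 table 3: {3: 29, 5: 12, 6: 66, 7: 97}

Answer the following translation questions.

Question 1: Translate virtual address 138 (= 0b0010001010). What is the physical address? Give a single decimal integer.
Answer: 906

Derivation:
vaddr = 138 = 0b0010001010
Split: l1_idx=1, l2_idx=0, offset=10
L1[1] = 0
L2[0][0] = 56
paddr = 56 * 16 + 10 = 906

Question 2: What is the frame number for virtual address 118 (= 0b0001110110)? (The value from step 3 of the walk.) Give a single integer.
vaddr = 118: l1_idx=0, l2_idx=7
L1[0] = 2; L2[2][7] = 90

Answer: 90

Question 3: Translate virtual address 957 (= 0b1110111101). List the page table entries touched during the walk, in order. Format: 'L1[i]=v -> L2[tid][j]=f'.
Answer: L1[7]=3 -> L2[3][3]=29

Derivation:
vaddr = 957 = 0b1110111101
Split: l1_idx=7, l2_idx=3, offset=13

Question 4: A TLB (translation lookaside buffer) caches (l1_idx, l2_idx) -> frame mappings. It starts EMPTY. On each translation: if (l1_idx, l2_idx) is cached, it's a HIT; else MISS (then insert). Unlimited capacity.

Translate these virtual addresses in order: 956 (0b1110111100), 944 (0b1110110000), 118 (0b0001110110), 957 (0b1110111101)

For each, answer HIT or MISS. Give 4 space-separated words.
Answer: MISS HIT MISS HIT

Derivation:
vaddr=956: (7,3) not in TLB -> MISS, insert
vaddr=944: (7,3) in TLB -> HIT
vaddr=118: (0,7) not in TLB -> MISS, insert
vaddr=957: (7,3) in TLB -> HIT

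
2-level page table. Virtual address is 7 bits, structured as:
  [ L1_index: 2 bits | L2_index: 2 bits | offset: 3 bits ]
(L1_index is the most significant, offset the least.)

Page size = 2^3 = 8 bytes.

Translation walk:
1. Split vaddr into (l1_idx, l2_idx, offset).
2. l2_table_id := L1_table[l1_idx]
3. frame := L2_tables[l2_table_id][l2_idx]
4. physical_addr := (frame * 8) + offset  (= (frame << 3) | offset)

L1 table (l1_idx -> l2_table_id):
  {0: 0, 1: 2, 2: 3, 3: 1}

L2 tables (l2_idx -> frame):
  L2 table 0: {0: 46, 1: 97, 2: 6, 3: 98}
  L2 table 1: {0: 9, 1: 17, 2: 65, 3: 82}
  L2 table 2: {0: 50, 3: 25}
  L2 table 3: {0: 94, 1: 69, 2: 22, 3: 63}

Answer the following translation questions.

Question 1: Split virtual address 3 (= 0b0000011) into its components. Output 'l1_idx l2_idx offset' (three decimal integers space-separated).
Answer: 0 0 3

Derivation:
vaddr = 3 = 0b0000011
  top 2 bits -> l1_idx = 0
  next 2 bits -> l2_idx = 0
  bottom 3 bits -> offset = 3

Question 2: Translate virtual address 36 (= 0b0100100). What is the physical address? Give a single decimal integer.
Answer: 404

Derivation:
vaddr = 36 = 0b0100100
Split: l1_idx=1, l2_idx=0, offset=4
L1[1] = 2
L2[2][0] = 50
paddr = 50 * 8 + 4 = 404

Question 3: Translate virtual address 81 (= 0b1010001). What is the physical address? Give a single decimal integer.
vaddr = 81 = 0b1010001
Split: l1_idx=2, l2_idx=2, offset=1
L1[2] = 3
L2[3][2] = 22
paddr = 22 * 8 + 1 = 177

Answer: 177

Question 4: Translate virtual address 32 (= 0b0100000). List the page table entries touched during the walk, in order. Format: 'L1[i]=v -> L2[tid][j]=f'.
vaddr = 32 = 0b0100000
Split: l1_idx=1, l2_idx=0, offset=0

Answer: L1[1]=2 -> L2[2][0]=50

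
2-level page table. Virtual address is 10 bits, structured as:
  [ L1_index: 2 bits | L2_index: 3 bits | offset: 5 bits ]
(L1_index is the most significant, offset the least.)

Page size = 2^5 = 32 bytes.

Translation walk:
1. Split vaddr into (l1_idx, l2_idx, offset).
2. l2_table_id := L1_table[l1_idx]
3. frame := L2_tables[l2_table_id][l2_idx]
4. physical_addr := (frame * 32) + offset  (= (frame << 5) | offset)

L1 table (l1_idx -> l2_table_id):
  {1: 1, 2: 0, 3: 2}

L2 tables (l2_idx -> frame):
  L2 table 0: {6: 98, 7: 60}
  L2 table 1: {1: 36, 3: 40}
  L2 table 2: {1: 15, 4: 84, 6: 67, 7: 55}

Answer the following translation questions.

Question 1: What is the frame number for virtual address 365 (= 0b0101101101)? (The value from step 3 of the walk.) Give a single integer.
vaddr = 365: l1_idx=1, l2_idx=3
L1[1] = 1; L2[1][3] = 40

Answer: 40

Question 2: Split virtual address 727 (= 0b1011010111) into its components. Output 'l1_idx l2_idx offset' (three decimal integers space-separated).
vaddr = 727 = 0b1011010111
  top 2 bits -> l1_idx = 2
  next 3 bits -> l2_idx = 6
  bottom 5 bits -> offset = 23

Answer: 2 6 23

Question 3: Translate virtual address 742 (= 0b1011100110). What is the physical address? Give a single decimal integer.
Answer: 1926

Derivation:
vaddr = 742 = 0b1011100110
Split: l1_idx=2, l2_idx=7, offset=6
L1[2] = 0
L2[0][7] = 60
paddr = 60 * 32 + 6 = 1926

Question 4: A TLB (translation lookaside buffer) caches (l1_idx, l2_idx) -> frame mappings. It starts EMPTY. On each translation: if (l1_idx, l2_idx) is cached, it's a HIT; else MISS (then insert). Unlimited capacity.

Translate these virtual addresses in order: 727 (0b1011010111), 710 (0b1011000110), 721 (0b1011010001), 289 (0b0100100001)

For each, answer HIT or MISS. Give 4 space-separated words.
Answer: MISS HIT HIT MISS

Derivation:
vaddr=727: (2,6) not in TLB -> MISS, insert
vaddr=710: (2,6) in TLB -> HIT
vaddr=721: (2,6) in TLB -> HIT
vaddr=289: (1,1) not in TLB -> MISS, insert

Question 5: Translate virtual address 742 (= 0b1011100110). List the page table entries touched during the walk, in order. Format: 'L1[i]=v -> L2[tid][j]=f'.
vaddr = 742 = 0b1011100110
Split: l1_idx=2, l2_idx=7, offset=6

Answer: L1[2]=0 -> L2[0][7]=60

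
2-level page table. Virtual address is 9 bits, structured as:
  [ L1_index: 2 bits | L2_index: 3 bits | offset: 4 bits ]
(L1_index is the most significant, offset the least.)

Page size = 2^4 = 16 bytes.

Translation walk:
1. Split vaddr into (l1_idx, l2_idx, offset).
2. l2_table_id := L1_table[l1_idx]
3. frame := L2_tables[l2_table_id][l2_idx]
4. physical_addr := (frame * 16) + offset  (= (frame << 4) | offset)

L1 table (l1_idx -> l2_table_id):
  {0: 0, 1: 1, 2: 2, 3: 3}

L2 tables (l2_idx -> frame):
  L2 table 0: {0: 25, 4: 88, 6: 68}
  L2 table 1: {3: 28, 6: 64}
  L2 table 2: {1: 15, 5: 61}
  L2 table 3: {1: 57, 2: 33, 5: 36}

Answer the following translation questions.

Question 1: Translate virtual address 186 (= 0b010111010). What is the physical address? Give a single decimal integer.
vaddr = 186 = 0b010111010
Split: l1_idx=1, l2_idx=3, offset=10
L1[1] = 1
L2[1][3] = 28
paddr = 28 * 16 + 10 = 458

Answer: 458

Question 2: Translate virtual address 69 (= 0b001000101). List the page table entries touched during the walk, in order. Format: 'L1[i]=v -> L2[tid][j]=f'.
vaddr = 69 = 0b001000101
Split: l1_idx=0, l2_idx=4, offset=5

Answer: L1[0]=0 -> L2[0][4]=88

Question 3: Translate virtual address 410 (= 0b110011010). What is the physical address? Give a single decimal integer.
Answer: 922

Derivation:
vaddr = 410 = 0b110011010
Split: l1_idx=3, l2_idx=1, offset=10
L1[3] = 3
L2[3][1] = 57
paddr = 57 * 16 + 10 = 922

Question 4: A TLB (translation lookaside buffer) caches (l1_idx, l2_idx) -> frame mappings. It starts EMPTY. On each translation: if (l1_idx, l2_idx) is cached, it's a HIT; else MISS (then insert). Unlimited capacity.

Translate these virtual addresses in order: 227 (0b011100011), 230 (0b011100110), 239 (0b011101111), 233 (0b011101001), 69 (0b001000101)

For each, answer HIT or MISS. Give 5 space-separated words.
Answer: MISS HIT HIT HIT MISS

Derivation:
vaddr=227: (1,6) not in TLB -> MISS, insert
vaddr=230: (1,6) in TLB -> HIT
vaddr=239: (1,6) in TLB -> HIT
vaddr=233: (1,6) in TLB -> HIT
vaddr=69: (0,4) not in TLB -> MISS, insert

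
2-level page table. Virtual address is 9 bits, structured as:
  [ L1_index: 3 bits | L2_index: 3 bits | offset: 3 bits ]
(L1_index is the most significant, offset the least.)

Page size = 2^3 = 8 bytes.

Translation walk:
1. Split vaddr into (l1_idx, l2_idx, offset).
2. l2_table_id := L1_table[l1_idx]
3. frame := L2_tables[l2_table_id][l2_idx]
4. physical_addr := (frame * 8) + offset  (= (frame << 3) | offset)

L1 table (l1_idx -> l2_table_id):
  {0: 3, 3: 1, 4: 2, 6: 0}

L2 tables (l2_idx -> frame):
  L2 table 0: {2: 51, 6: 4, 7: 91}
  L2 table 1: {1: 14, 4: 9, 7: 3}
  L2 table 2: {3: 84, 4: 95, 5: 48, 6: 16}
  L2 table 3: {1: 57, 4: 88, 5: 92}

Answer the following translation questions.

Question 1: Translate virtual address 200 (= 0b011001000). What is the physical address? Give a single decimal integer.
vaddr = 200 = 0b011001000
Split: l1_idx=3, l2_idx=1, offset=0
L1[3] = 1
L2[1][1] = 14
paddr = 14 * 8 + 0 = 112

Answer: 112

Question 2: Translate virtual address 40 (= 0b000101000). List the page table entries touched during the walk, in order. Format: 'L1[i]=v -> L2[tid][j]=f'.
vaddr = 40 = 0b000101000
Split: l1_idx=0, l2_idx=5, offset=0

Answer: L1[0]=3 -> L2[3][5]=92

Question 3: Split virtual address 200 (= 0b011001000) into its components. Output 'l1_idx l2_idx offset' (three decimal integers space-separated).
vaddr = 200 = 0b011001000
  top 3 bits -> l1_idx = 3
  next 3 bits -> l2_idx = 1
  bottom 3 bits -> offset = 0

Answer: 3 1 0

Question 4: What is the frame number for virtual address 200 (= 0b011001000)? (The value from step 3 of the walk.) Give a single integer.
Answer: 14

Derivation:
vaddr = 200: l1_idx=3, l2_idx=1
L1[3] = 1; L2[1][1] = 14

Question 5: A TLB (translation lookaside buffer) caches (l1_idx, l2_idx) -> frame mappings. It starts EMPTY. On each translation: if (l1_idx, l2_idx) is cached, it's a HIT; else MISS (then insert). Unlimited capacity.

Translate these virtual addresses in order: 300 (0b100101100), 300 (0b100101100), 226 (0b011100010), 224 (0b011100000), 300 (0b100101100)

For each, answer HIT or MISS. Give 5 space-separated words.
vaddr=300: (4,5) not in TLB -> MISS, insert
vaddr=300: (4,5) in TLB -> HIT
vaddr=226: (3,4) not in TLB -> MISS, insert
vaddr=224: (3,4) in TLB -> HIT
vaddr=300: (4,5) in TLB -> HIT

Answer: MISS HIT MISS HIT HIT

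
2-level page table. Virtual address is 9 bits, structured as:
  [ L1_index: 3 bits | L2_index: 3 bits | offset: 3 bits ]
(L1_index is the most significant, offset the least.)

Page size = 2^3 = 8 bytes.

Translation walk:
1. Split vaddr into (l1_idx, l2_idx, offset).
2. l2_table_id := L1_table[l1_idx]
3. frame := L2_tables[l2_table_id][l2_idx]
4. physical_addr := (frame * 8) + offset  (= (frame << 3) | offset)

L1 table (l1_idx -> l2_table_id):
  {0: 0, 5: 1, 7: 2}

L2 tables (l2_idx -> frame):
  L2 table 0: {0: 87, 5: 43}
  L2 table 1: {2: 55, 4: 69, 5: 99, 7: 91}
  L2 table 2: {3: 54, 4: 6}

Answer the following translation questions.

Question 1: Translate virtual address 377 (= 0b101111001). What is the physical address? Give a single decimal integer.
Answer: 729

Derivation:
vaddr = 377 = 0b101111001
Split: l1_idx=5, l2_idx=7, offset=1
L1[5] = 1
L2[1][7] = 91
paddr = 91 * 8 + 1 = 729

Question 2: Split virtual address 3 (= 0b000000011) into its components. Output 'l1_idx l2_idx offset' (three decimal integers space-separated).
vaddr = 3 = 0b000000011
  top 3 bits -> l1_idx = 0
  next 3 bits -> l2_idx = 0
  bottom 3 bits -> offset = 3

Answer: 0 0 3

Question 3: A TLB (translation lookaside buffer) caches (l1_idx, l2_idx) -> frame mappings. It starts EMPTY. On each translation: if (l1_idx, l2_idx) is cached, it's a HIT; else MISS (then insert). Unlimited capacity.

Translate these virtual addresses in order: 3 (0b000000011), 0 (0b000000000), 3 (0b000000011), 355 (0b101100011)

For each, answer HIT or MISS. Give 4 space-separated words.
vaddr=3: (0,0) not in TLB -> MISS, insert
vaddr=0: (0,0) in TLB -> HIT
vaddr=3: (0,0) in TLB -> HIT
vaddr=355: (5,4) not in TLB -> MISS, insert

Answer: MISS HIT HIT MISS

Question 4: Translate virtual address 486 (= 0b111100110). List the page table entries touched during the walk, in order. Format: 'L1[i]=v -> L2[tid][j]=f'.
Answer: L1[7]=2 -> L2[2][4]=6

Derivation:
vaddr = 486 = 0b111100110
Split: l1_idx=7, l2_idx=4, offset=6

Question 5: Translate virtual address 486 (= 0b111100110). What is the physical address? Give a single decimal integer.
vaddr = 486 = 0b111100110
Split: l1_idx=7, l2_idx=4, offset=6
L1[7] = 2
L2[2][4] = 6
paddr = 6 * 8 + 6 = 54

Answer: 54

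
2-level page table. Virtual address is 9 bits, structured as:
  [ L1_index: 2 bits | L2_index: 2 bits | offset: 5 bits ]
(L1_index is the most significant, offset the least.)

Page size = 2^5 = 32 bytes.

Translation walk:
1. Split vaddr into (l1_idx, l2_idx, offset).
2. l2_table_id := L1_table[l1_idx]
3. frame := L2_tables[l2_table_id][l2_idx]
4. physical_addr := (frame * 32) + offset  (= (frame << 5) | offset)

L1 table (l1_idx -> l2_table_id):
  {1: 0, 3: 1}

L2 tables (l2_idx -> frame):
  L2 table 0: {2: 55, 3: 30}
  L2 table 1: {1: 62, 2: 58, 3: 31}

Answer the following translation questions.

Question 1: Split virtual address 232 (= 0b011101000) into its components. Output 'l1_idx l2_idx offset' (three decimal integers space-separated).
vaddr = 232 = 0b011101000
  top 2 bits -> l1_idx = 1
  next 2 bits -> l2_idx = 3
  bottom 5 bits -> offset = 8

Answer: 1 3 8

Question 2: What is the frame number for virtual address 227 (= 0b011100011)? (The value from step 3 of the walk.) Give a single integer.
vaddr = 227: l1_idx=1, l2_idx=3
L1[1] = 0; L2[0][3] = 30

Answer: 30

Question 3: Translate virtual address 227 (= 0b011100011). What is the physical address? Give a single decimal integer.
Answer: 963

Derivation:
vaddr = 227 = 0b011100011
Split: l1_idx=1, l2_idx=3, offset=3
L1[1] = 0
L2[0][3] = 30
paddr = 30 * 32 + 3 = 963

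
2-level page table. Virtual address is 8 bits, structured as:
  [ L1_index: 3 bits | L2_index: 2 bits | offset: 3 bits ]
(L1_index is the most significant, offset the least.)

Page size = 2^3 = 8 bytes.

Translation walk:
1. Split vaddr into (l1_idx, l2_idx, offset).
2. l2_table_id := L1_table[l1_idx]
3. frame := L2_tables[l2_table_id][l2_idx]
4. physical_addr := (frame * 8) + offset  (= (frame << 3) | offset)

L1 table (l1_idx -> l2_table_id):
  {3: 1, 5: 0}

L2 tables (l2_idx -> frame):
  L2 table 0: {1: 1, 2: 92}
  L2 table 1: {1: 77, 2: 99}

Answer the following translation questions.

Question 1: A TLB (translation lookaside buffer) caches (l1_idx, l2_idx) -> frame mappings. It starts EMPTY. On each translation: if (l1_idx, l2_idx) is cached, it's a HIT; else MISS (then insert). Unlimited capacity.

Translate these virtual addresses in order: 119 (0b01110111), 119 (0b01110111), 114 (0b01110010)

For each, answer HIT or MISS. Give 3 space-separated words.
Answer: MISS HIT HIT

Derivation:
vaddr=119: (3,2) not in TLB -> MISS, insert
vaddr=119: (3,2) in TLB -> HIT
vaddr=114: (3,2) in TLB -> HIT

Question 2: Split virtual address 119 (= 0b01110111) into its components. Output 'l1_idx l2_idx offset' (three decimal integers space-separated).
Answer: 3 2 7

Derivation:
vaddr = 119 = 0b01110111
  top 3 bits -> l1_idx = 3
  next 2 bits -> l2_idx = 2
  bottom 3 bits -> offset = 7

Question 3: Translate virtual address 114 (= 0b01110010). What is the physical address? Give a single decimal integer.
vaddr = 114 = 0b01110010
Split: l1_idx=3, l2_idx=2, offset=2
L1[3] = 1
L2[1][2] = 99
paddr = 99 * 8 + 2 = 794

Answer: 794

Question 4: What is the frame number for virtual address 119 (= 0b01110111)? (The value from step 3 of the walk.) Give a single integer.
vaddr = 119: l1_idx=3, l2_idx=2
L1[3] = 1; L2[1][2] = 99

Answer: 99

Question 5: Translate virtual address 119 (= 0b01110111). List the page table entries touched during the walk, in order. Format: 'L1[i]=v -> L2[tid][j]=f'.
vaddr = 119 = 0b01110111
Split: l1_idx=3, l2_idx=2, offset=7

Answer: L1[3]=1 -> L2[1][2]=99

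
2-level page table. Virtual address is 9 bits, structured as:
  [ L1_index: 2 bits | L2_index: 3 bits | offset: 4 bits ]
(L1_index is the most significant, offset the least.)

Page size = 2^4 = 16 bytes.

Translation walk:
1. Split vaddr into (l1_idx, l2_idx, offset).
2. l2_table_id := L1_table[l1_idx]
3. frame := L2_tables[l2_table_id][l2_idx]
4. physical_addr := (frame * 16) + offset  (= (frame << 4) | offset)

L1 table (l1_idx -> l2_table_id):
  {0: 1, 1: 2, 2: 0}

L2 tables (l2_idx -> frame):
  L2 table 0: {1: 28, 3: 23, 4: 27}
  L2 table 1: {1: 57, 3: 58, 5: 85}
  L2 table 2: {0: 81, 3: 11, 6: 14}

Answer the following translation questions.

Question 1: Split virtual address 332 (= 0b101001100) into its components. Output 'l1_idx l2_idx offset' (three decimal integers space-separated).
vaddr = 332 = 0b101001100
  top 2 bits -> l1_idx = 2
  next 3 bits -> l2_idx = 4
  bottom 4 bits -> offset = 12

Answer: 2 4 12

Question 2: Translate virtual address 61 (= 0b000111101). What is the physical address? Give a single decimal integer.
Answer: 941

Derivation:
vaddr = 61 = 0b000111101
Split: l1_idx=0, l2_idx=3, offset=13
L1[0] = 1
L2[1][3] = 58
paddr = 58 * 16 + 13 = 941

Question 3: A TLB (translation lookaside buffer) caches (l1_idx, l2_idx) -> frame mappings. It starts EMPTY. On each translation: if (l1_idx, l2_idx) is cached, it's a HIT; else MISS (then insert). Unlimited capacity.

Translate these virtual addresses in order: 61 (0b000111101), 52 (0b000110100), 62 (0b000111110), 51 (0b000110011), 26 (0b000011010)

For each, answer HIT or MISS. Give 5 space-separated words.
Answer: MISS HIT HIT HIT MISS

Derivation:
vaddr=61: (0,3) not in TLB -> MISS, insert
vaddr=52: (0,3) in TLB -> HIT
vaddr=62: (0,3) in TLB -> HIT
vaddr=51: (0,3) in TLB -> HIT
vaddr=26: (0,1) not in TLB -> MISS, insert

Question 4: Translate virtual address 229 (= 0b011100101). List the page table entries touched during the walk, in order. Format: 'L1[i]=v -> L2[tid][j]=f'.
Answer: L1[1]=2 -> L2[2][6]=14

Derivation:
vaddr = 229 = 0b011100101
Split: l1_idx=1, l2_idx=6, offset=5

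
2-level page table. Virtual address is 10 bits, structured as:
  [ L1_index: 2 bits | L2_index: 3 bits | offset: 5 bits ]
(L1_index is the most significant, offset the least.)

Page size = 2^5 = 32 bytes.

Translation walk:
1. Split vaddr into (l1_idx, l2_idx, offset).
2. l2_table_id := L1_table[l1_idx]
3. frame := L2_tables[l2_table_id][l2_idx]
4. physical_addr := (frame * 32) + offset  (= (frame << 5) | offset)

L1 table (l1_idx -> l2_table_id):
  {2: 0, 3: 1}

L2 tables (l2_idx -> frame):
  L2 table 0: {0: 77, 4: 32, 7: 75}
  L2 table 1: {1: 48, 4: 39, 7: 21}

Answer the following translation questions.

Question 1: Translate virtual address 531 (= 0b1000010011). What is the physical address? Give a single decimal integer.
vaddr = 531 = 0b1000010011
Split: l1_idx=2, l2_idx=0, offset=19
L1[2] = 0
L2[0][0] = 77
paddr = 77 * 32 + 19 = 2483

Answer: 2483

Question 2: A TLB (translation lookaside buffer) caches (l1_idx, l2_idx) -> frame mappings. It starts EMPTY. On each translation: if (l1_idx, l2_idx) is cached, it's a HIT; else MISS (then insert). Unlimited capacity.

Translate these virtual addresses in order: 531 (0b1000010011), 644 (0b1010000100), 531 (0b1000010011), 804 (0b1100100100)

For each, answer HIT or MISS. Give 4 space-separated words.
Answer: MISS MISS HIT MISS

Derivation:
vaddr=531: (2,0) not in TLB -> MISS, insert
vaddr=644: (2,4) not in TLB -> MISS, insert
vaddr=531: (2,0) in TLB -> HIT
vaddr=804: (3,1) not in TLB -> MISS, insert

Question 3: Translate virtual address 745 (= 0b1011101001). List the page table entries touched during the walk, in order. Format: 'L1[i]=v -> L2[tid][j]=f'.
vaddr = 745 = 0b1011101001
Split: l1_idx=2, l2_idx=7, offset=9

Answer: L1[2]=0 -> L2[0][7]=75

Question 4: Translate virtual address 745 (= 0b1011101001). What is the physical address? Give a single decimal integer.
Answer: 2409

Derivation:
vaddr = 745 = 0b1011101001
Split: l1_idx=2, l2_idx=7, offset=9
L1[2] = 0
L2[0][7] = 75
paddr = 75 * 32 + 9 = 2409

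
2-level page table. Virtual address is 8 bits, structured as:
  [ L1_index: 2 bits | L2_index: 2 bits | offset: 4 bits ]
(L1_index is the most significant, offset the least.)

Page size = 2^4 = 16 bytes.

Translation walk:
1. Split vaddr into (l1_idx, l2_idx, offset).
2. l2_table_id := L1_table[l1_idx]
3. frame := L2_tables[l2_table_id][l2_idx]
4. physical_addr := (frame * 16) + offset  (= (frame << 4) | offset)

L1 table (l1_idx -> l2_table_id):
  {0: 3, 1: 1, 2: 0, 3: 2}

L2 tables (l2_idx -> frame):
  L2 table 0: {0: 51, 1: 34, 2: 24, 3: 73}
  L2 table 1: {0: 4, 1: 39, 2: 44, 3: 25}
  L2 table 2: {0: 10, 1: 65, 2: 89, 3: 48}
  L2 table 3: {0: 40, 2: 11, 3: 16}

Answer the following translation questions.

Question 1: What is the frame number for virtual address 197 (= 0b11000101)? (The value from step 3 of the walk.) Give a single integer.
vaddr = 197: l1_idx=3, l2_idx=0
L1[3] = 2; L2[2][0] = 10

Answer: 10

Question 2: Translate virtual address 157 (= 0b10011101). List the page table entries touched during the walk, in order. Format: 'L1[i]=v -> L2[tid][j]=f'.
vaddr = 157 = 0b10011101
Split: l1_idx=2, l2_idx=1, offset=13

Answer: L1[2]=0 -> L2[0][1]=34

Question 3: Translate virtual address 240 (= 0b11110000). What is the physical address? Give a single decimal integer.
Answer: 768

Derivation:
vaddr = 240 = 0b11110000
Split: l1_idx=3, l2_idx=3, offset=0
L1[3] = 2
L2[2][3] = 48
paddr = 48 * 16 + 0 = 768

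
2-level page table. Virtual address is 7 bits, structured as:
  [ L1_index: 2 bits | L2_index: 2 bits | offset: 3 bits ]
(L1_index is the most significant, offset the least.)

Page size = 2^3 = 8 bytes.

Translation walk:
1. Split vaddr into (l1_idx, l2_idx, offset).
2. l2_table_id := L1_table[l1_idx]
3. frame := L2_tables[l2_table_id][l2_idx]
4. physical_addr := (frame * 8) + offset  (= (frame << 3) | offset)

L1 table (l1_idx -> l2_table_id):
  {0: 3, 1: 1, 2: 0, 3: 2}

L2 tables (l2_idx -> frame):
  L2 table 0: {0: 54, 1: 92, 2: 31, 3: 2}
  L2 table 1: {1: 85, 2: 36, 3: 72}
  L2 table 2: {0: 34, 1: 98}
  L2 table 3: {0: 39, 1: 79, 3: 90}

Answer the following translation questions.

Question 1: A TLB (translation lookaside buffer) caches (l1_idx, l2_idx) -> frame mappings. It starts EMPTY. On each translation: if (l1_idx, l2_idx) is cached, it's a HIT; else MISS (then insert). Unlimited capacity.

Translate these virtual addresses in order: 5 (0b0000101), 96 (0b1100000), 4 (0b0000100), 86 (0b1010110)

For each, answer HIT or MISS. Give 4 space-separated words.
Answer: MISS MISS HIT MISS

Derivation:
vaddr=5: (0,0) not in TLB -> MISS, insert
vaddr=96: (3,0) not in TLB -> MISS, insert
vaddr=4: (0,0) in TLB -> HIT
vaddr=86: (2,2) not in TLB -> MISS, insert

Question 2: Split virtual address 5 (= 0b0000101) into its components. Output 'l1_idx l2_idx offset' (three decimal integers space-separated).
Answer: 0 0 5

Derivation:
vaddr = 5 = 0b0000101
  top 2 bits -> l1_idx = 0
  next 2 bits -> l2_idx = 0
  bottom 3 bits -> offset = 5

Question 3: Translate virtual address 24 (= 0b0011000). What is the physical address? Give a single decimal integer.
vaddr = 24 = 0b0011000
Split: l1_idx=0, l2_idx=3, offset=0
L1[0] = 3
L2[3][3] = 90
paddr = 90 * 8 + 0 = 720

Answer: 720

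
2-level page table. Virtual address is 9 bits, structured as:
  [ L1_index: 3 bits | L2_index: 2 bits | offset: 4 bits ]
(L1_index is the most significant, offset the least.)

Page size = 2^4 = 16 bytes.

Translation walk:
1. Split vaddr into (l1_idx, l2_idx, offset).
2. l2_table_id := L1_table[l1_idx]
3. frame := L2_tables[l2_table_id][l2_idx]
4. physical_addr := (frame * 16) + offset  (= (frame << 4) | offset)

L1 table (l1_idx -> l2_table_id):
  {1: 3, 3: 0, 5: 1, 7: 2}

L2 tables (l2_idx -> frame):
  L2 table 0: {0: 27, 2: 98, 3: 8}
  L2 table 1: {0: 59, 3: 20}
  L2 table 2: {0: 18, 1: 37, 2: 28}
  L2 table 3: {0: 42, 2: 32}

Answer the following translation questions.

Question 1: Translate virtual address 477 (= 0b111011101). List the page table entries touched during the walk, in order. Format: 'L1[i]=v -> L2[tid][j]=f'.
Answer: L1[7]=2 -> L2[2][1]=37

Derivation:
vaddr = 477 = 0b111011101
Split: l1_idx=7, l2_idx=1, offset=13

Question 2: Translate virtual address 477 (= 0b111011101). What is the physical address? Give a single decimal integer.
Answer: 605

Derivation:
vaddr = 477 = 0b111011101
Split: l1_idx=7, l2_idx=1, offset=13
L1[7] = 2
L2[2][1] = 37
paddr = 37 * 16 + 13 = 605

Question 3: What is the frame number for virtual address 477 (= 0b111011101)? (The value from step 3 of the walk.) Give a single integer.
vaddr = 477: l1_idx=7, l2_idx=1
L1[7] = 2; L2[2][1] = 37

Answer: 37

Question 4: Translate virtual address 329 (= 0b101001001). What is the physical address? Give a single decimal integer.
vaddr = 329 = 0b101001001
Split: l1_idx=5, l2_idx=0, offset=9
L1[5] = 1
L2[1][0] = 59
paddr = 59 * 16 + 9 = 953

Answer: 953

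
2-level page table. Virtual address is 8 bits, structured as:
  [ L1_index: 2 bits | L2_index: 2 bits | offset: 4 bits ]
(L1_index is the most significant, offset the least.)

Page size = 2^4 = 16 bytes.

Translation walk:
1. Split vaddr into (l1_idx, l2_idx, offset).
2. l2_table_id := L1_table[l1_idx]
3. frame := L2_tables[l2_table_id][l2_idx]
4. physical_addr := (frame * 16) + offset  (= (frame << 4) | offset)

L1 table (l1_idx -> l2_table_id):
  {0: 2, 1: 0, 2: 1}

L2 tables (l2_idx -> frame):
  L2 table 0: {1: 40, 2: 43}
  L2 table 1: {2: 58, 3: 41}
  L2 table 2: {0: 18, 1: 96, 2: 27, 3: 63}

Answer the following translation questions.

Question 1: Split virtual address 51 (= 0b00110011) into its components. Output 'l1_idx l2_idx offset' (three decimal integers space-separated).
Answer: 0 3 3

Derivation:
vaddr = 51 = 0b00110011
  top 2 bits -> l1_idx = 0
  next 2 bits -> l2_idx = 3
  bottom 4 bits -> offset = 3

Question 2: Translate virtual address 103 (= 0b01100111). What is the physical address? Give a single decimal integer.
Answer: 695

Derivation:
vaddr = 103 = 0b01100111
Split: l1_idx=1, l2_idx=2, offset=7
L1[1] = 0
L2[0][2] = 43
paddr = 43 * 16 + 7 = 695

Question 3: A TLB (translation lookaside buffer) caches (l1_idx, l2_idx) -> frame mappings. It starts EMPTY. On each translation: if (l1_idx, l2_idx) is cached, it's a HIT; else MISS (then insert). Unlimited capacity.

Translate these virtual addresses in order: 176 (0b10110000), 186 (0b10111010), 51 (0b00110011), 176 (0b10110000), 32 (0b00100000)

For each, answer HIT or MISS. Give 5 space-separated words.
Answer: MISS HIT MISS HIT MISS

Derivation:
vaddr=176: (2,3) not in TLB -> MISS, insert
vaddr=186: (2,3) in TLB -> HIT
vaddr=51: (0,3) not in TLB -> MISS, insert
vaddr=176: (2,3) in TLB -> HIT
vaddr=32: (0,2) not in TLB -> MISS, insert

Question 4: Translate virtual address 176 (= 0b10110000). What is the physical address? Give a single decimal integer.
vaddr = 176 = 0b10110000
Split: l1_idx=2, l2_idx=3, offset=0
L1[2] = 1
L2[1][3] = 41
paddr = 41 * 16 + 0 = 656

Answer: 656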